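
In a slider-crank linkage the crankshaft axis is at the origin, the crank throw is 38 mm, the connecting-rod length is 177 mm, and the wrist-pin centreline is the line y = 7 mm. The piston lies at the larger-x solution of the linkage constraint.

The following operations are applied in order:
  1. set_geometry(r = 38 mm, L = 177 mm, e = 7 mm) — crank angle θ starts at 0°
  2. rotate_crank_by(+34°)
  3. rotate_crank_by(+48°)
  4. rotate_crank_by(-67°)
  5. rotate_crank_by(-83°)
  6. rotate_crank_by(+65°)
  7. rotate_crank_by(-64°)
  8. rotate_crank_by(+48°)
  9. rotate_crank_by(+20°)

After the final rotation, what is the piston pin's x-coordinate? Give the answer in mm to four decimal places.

214.8807

set_geometry: r = 38 mm, L = 177 mm, e = 7 mm; θ ← 0°
rotate_crank_by(+34°): θ ← 0° +34° = 34°
rotate_crank_by(+48°): θ ← 34° +48° = 82°
rotate_crank_by(-67°): θ ← 82° -67° = 15°
rotate_crank_by(-83°): θ ← 15° -83° = -68°
rotate_crank_by(+65°): θ ← -68° +65° = -3°
rotate_crank_by(-64°): θ ← -3° -64° = -67°
rotate_crank_by(+48°): θ ← -67° +48° = -19°
rotate_crank_by(+20°): θ ← -19° +20° = 1°
crank pin P = (r cos θ, r sin θ) = (37.994212, 0.663191)
h = r sin θ − e = 0.663191 − 7 = -6.336809
x = r cos θ + √(L² − h²) = 37.994212 + √(31329.0 − 40.1551) = 37.994212 + 176.886531 = 214.880743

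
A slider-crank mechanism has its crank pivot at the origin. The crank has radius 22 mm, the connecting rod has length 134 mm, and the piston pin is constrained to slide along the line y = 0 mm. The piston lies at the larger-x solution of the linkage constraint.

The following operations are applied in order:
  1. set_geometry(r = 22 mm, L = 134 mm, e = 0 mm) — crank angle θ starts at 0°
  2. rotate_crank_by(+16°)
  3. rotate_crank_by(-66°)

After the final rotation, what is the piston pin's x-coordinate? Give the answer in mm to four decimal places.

set_geometry: r = 22 mm, L = 134 mm, e = 0 mm; θ ← 0°
rotate_crank_by(+16°): θ ← 0° +16° = 16°
rotate_crank_by(-66°): θ ← 16° -66° = -50°
crank pin P = (r cos θ, r sin θ) = (14.141327, -16.852978)
h = r sin θ − e = -16.852978 − 0 = -16.852978
x = r cos θ + √(L² − h²) = 14.141327 + √(17956.0 − 284.0229) = 14.141327 + 132.935989 = 147.077316

147.0773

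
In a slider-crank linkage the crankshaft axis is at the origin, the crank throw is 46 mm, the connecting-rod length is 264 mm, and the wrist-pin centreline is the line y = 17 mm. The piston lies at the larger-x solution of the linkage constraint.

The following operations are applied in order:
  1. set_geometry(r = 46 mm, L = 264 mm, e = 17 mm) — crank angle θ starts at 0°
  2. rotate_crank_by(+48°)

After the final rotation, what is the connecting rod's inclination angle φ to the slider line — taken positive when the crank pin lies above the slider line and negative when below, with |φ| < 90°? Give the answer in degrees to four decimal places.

3.7322

set_geometry: r = 46 mm, L = 264 mm, e = 17 mm; θ ← 0°
rotate_crank_by(+48°): θ ← 0° +48° = 48°
crank pin P = (r cos θ, r sin θ) = (30.780008, 34.184662)
h = r sin θ − e = 34.184662 − 17 = 17.184662
sin φ = h / L = 17.184662 / 264 = 0.06509342
φ = arcsin(0.06509342) = 3.732217°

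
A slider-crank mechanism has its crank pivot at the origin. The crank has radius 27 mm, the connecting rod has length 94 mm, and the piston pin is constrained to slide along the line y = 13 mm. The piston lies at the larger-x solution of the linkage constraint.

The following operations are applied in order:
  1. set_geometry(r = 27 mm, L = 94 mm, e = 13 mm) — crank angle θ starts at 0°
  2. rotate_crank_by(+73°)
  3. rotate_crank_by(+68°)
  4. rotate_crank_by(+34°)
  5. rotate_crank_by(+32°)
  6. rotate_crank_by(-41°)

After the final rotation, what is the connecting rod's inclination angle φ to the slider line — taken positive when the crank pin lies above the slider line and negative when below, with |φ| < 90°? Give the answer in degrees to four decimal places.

set_geometry: r = 27 mm, L = 94 mm, e = 13 mm; θ ← 0°
rotate_crank_by(+73°): θ ← 0° +73° = 73°
rotate_crank_by(+68°): θ ← 73° +68° = 141°
rotate_crank_by(+34°): θ ← 141° +34° = 175°
rotate_crank_by(+32°): θ ← 175° +32° = 207°
rotate_crank_by(-41°): θ ← 207° -41° = 166°
crank pin P = (r cos θ, r sin θ) = (-26.197985, 6.531891)
h = r sin θ − e = 6.531891 − 13 = -6.468109
sin φ = h / L = -6.468109 / 94 = -0.06880967
φ = arcsin(-0.06880967) = -3.945621°

-3.9456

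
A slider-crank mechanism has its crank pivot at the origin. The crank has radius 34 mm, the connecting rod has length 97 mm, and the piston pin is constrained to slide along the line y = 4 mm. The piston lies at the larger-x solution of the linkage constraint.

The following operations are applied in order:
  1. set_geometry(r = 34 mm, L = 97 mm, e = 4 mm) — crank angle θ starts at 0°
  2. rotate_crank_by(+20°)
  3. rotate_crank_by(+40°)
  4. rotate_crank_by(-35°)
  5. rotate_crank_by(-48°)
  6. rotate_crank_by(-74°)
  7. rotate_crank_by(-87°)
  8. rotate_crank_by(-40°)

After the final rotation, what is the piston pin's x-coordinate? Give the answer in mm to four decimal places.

70.5378

set_geometry: r = 34 mm, L = 97 mm, e = 4 mm; θ ← 0°
rotate_crank_by(+20°): θ ← 0° +20° = 20°
rotate_crank_by(+40°): θ ← 20° +40° = 60°
rotate_crank_by(-35°): θ ← 60° -35° = 25°
rotate_crank_by(-48°): θ ← 25° -48° = -23°
rotate_crank_by(-74°): θ ← -23° -74° = -97°
rotate_crank_by(-87°): θ ← -97° -87° = -184°
rotate_crank_by(-40°): θ ← -184° -40° = -224°
crank pin P = (r cos θ, r sin θ) = (-24.457553, 23.618385)
h = r sin θ − e = 23.618385 − 4 = 19.618385
x = r cos θ + √(L² − h²) = -24.457553 + √(9409.0 − 384.8810) = -24.457553 + 94.995363 = 70.537810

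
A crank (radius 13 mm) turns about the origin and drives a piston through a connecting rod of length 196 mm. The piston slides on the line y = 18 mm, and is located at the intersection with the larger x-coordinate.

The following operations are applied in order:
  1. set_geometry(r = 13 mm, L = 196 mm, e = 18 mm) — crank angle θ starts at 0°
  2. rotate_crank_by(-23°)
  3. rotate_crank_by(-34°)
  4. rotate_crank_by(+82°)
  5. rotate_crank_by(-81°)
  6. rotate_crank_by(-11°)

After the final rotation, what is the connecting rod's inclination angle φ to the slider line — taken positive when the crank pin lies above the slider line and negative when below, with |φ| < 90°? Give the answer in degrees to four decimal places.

set_geometry: r = 13 mm, L = 196 mm, e = 18 mm; θ ← 0°
rotate_crank_by(-23°): θ ← 0° -23° = -23°
rotate_crank_by(-34°): θ ← -23° -34° = -57°
rotate_crank_by(+82°): θ ← -57° +82° = 25°
rotate_crank_by(-81°): θ ← 25° -81° = -56°
rotate_crank_by(-11°): θ ← -56° -11° = -67°
crank pin P = (r cos θ, r sin θ) = (5.079505, -11.966563)
h = r sin θ − e = -11.966563 − 18 = -29.966563
sin φ = h / L = -29.966563 / 196 = -0.15289063
φ = arcsin(-0.15289063) = -8.794480°

-8.7945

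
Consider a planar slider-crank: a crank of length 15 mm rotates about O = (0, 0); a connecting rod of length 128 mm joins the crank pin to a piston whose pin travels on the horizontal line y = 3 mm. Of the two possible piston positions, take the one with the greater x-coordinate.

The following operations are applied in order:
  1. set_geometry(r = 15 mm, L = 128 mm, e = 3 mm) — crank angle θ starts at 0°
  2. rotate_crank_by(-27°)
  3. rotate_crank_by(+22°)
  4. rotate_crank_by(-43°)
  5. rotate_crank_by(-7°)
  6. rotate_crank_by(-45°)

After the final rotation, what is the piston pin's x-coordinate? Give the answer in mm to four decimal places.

124.1555

set_geometry: r = 15 mm, L = 128 mm, e = 3 mm; θ ← 0°
rotate_crank_by(-27°): θ ← 0° -27° = -27°
rotate_crank_by(+22°): θ ← -27° +22° = -5°
rotate_crank_by(-43°): θ ← -5° -43° = -48°
rotate_crank_by(-7°): θ ← -48° -7° = -55°
rotate_crank_by(-45°): θ ← -55° -45° = -100°
crank pin P = (r cos θ, r sin θ) = (-2.604723, -14.772116)
h = r sin θ − e = -14.772116 − 3 = -17.772116
x = r cos θ + √(L² − h²) = -2.604723 + √(16384.0 − 315.8481) = -2.604723 + 126.760214 = 124.155491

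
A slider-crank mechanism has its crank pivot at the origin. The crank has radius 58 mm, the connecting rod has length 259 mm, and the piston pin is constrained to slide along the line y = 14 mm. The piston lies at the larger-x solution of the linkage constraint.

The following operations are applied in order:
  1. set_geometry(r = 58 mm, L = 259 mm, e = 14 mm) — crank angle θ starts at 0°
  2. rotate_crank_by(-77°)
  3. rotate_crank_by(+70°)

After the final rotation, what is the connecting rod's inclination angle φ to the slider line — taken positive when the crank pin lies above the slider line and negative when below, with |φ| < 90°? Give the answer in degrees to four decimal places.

-4.6659

set_geometry: r = 58 mm, L = 259 mm, e = 14 mm; θ ← 0°
rotate_crank_by(-77°): θ ← 0° -77° = -77°
rotate_crank_by(+70°): θ ← -77° +70° = -7°
crank pin P = (r cos θ, r sin θ) = (57.567677, -7.068422)
h = r sin θ − e = -7.068422 − 14 = -21.068422
sin φ = h / L = -21.068422 / 259 = -0.08134526
φ = arcsin(-0.08134526) = -4.665895°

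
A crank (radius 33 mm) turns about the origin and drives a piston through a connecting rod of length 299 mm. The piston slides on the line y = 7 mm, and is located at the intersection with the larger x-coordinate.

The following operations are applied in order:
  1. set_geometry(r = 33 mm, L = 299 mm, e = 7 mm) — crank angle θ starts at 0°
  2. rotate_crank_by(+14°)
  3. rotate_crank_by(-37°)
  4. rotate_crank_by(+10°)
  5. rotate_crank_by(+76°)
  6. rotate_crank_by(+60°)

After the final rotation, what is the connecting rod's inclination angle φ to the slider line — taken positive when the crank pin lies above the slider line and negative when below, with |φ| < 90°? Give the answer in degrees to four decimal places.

set_geometry: r = 33 mm, L = 299 mm, e = 7 mm; θ ← 0°
rotate_crank_by(+14°): θ ← 0° +14° = 14°
rotate_crank_by(-37°): θ ← 14° -37° = -23°
rotate_crank_by(+10°): θ ← -23° +10° = -13°
rotate_crank_by(+76°): θ ← -13° +76° = 63°
rotate_crank_by(+60°): θ ← 63° +60° = 123°
crank pin P = (r cos θ, r sin θ) = (-17.973088, 27.676129)
h = r sin θ − e = 27.676129 − 7 = 20.676129
sin φ = h / L = 20.676129 / 299 = 0.06915093
φ = arcsin(0.06915093) = 3.965221°

3.9652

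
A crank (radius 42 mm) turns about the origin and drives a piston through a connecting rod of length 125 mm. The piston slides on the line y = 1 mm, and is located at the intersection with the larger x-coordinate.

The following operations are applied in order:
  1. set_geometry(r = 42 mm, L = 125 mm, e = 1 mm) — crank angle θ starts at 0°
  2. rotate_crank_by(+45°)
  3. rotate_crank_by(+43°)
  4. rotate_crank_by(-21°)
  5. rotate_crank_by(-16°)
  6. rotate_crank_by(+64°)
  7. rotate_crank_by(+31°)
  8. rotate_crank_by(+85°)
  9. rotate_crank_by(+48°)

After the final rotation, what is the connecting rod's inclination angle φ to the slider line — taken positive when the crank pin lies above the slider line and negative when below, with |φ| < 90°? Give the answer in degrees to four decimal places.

set_geometry: r = 42 mm, L = 125 mm, e = 1 mm; θ ← 0°
rotate_crank_by(+45°): θ ← 0° +45° = 45°
rotate_crank_by(+43°): θ ← 45° +43° = 88°
rotate_crank_by(-21°): θ ← 88° -21° = 67°
rotate_crank_by(-16°): θ ← 67° -16° = 51°
rotate_crank_by(+64°): θ ← 51° +64° = 115°
rotate_crank_by(+31°): θ ← 115° +31° = 146°
rotate_crank_by(+85°): θ ← 146° +85° = 231°
rotate_crank_by(+48°): θ ← 231° +48° = 279°
crank pin P = (r cos θ, r sin θ) = (6.570248, -41.482910)
h = r sin θ − e = -41.482910 − 1 = -42.482910
sin φ = h / L = -42.482910 / 125 = -0.33986328
φ = arcsin(-0.33986328) = -19.868545°

-19.8685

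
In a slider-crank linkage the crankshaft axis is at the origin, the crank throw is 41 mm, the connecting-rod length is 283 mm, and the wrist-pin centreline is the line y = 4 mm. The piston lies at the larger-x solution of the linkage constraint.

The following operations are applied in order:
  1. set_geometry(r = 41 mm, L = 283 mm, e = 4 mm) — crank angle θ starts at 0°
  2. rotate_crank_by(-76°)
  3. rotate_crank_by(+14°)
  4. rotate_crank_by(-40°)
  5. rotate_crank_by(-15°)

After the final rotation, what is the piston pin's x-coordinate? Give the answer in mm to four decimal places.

set_geometry: r = 41 mm, L = 283 mm, e = 4 mm; θ ← 0°
rotate_crank_by(-76°): θ ← 0° -76° = -76°
rotate_crank_by(+14°): θ ← -76° +14° = -62°
rotate_crank_by(-40°): θ ← -62° -40° = -102°
rotate_crank_by(-15°): θ ← -102° -15° = -117°
crank pin P = (r cos θ, r sin θ) = (-18.613610, -36.531267)
h = r sin θ − e = -36.531267 − 4 = -40.531267
x = r cos θ + √(L² − h²) = -18.613610 + √(80089.0 − 1642.7836) = -18.613610 + 280.082517 = 261.468907

261.4689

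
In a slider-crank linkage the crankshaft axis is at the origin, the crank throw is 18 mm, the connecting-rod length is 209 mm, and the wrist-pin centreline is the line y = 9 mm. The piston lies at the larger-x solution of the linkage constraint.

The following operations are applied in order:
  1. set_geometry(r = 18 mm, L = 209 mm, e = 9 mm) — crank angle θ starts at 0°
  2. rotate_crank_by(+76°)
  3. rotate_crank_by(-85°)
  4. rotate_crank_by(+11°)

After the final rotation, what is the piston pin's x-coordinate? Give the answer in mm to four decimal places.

226.8213

set_geometry: r = 18 mm, L = 209 mm, e = 9 mm; θ ← 0°
rotate_crank_by(+76°): θ ← 0° +76° = 76°
rotate_crank_by(-85°): θ ← 76° -85° = -9°
rotate_crank_by(+11°): θ ← -9° +11° = 2°
crank pin P = (r cos θ, r sin θ) = (17.989035, 0.628191)
h = r sin θ − e = 0.628191 − 9 = -8.371809
x = r cos θ + √(L² − h²) = 17.989035 + √(43681.0 − 70.0872) = 17.989035 + 208.832260 = 226.821295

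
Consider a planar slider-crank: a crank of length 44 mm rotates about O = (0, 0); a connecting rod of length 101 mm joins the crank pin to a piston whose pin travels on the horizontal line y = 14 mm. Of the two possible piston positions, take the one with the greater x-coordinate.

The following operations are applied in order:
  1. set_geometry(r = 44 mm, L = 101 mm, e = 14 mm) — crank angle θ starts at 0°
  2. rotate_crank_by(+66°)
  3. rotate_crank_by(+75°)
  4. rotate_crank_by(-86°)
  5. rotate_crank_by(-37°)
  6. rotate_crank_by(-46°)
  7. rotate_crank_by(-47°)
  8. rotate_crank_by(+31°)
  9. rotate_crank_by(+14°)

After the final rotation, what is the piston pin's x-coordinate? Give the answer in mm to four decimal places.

132.4714

set_geometry: r = 44 mm, L = 101 mm, e = 14 mm; θ ← 0°
rotate_crank_by(+66°): θ ← 0° +66° = 66°
rotate_crank_by(+75°): θ ← 66° +75° = 141°
rotate_crank_by(-86°): θ ← 141° -86° = 55°
rotate_crank_by(-37°): θ ← 55° -37° = 18°
rotate_crank_by(-46°): θ ← 18° -46° = -28°
rotate_crank_by(-47°): θ ← -28° -47° = -75°
rotate_crank_by(+31°): θ ← -75° +31° = -44°
rotate_crank_by(+14°): θ ← -44° +14° = -30°
crank pin P = (r cos θ, r sin θ) = (38.105118, -22.000000)
h = r sin θ − e = -22.000000 − 14 = -36.000000
x = r cos θ + √(L² − h²) = 38.105118 + √(10201.0 − 1296.0000) = 38.105118 + 94.366308 = 132.471425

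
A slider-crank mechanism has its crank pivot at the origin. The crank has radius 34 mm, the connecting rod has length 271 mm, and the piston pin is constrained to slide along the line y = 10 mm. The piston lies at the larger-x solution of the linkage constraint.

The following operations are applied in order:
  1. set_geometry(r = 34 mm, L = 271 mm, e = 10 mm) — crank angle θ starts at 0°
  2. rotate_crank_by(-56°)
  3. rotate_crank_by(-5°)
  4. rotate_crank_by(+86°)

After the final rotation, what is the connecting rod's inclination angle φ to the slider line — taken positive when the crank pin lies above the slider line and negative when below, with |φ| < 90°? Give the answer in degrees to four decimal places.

0.9238

set_geometry: r = 34 mm, L = 271 mm, e = 10 mm; θ ← 0°
rotate_crank_by(-56°): θ ← 0° -56° = -56°
rotate_crank_by(-5°): θ ← -56° -5° = -61°
rotate_crank_by(+86°): θ ← -61° +86° = 25°
crank pin P = (r cos θ, r sin θ) = (30.814465, 14.369021)
h = r sin θ − e = 14.369021 − 10 = 4.369021
sin φ = h / L = 4.369021 / 271 = 0.01612185
φ = arcsin(0.01612185) = 0.923754°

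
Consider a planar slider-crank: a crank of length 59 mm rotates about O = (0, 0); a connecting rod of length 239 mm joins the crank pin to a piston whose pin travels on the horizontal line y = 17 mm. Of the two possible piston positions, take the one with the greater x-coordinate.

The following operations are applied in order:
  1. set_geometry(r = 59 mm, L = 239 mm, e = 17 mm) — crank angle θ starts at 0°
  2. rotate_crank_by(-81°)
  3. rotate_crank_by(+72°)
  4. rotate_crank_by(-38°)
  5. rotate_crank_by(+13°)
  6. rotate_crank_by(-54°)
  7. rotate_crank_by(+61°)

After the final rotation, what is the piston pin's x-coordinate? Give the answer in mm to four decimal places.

set_geometry: r = 59 mm, L = 239 mm, e = 17 mm; θ ← 0°
rotate_crank_by(-81°): θ ← 0° -81° = -81°
rotate_crank_by(+72°): θ ← -81° +72° = -9°
rotate_crank_by(-38°): θ ← -9° -38° = -47°
rotate_crank_by(+13°): θ ← -47° +13° = -34°
rotate_crank_by(-54°): θ ← -34° -54° = -88°
rotate_crank_by(+61°): θ ← -88° +61° = -27°
crank pin P = (r cos θ, r sin θ) = (52.569385, -26.785439)
h = r sin θ − e = -26.785439 − 17 = -43.785439
x = r cos θ + √(L² − h²) = 52.569385 + √(57121.0 − 1917.1647) = 52.569385 + 234.954964 = 287.524349

287.5243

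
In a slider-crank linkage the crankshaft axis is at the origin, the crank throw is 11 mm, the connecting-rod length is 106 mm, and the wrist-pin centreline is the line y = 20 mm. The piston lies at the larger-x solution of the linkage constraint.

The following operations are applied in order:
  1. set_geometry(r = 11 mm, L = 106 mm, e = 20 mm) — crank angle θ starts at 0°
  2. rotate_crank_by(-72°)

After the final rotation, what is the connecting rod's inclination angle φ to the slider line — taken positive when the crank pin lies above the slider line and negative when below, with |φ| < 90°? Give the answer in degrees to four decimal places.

-16.7008

set_geometry: r = 11 mm, L = 106 mm, e = 20 mm; θ ← 0°
rotate_crank_by(-72°): θ ← 0° -72° = -72°
crank pin P = (r cos θ, r sin θ) = (3.399187, -10.461622)
h = r sin θ − e = -10.461622 − 20 = -30.461622
sin φ = h / L = -30.461622 / 106 = -0.28737379
φ = arcsin(-0.28737379) = -16.700794°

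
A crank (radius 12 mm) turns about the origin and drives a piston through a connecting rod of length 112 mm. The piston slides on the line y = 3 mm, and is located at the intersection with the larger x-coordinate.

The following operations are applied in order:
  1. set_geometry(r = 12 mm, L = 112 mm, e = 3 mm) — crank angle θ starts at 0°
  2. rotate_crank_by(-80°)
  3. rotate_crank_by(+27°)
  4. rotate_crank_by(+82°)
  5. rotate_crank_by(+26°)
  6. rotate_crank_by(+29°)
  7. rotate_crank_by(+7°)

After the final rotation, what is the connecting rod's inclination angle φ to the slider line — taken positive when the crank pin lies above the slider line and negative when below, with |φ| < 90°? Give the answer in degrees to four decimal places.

set_geometry: r = 12 mm, L = 112 mm, e = 3 mm; θ ← 0°
rotate_crank_by(-80°): θ ← 0° -80° = -80°
rotate_crank_by(+27°): θ ← -80° +27° = -53°
rotate_crank_by(+82°): θ ← -53° +82° = 29°
rotate_crank_by(+26°): θ ← 29° +26° = 55°
rotate_crank_by(+29°): θ ← 55° +29° = 84°
rotate_crank_by(+7°): θ ← 84° +7° = 91°
crank pin P = (r cos θ, r sin θ) = (-0.209429, 11.998172)
h = r sin θ − e = 11.998172 − 3 = 8.998172
sin φ = h / L = 8.998172 / 112 = 0.08034082
φ = arcsin(0.08034082) = 4.608157°

4.6082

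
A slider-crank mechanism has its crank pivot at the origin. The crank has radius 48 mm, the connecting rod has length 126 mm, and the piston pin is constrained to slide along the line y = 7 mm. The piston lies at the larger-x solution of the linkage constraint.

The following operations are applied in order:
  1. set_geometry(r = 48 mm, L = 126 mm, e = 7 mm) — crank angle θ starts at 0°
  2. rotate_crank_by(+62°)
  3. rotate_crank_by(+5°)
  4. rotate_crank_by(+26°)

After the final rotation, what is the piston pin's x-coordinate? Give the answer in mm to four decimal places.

116.6533

set_geometry: r = 48 mm, L = 126 mm, e = 7 mm; θ ← 0°
rotate_crank_by(+62°): θ ← 0° +62° = 62°
rotate_crank_by(+5°): θ ← 62° +5° = 67°
rotate_crank_by(+26°): θ ← 67° +26° = 93°
crank pin P = (r cos θ, r sin θ) = (-2.512126, 47.934218)
h = r sin θ − e = 47.934218 − 7 = 40.934218
x = r cos θ + √(L² − h²) = -2.512126 + √(15876.0 − 1675.6102) = -2.512126 + 119.165389 = 116.653263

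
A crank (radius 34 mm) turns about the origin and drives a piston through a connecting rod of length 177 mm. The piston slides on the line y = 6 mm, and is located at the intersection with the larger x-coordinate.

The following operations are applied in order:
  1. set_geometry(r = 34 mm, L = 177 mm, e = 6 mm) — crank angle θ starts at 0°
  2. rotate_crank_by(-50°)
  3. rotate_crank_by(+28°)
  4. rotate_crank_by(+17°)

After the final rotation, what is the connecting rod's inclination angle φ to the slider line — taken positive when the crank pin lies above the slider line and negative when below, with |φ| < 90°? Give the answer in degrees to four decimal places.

set_geometry: r = 34 mm, L = 177 mm, e = 6 mm; θ ← 0°
rotate_crank_by(-50°): θ ← 0° -50° = -50°
rotate_crank_by(+28°): θ ← -50° +28° = -22°
rotate_crank_by(+17°): θ ← -22° +17° = -5°
crank pin P = (r cos θ, r sin θ) = (33.870620, -2.963295)
h = r sin θ − e = -2.963295 − 6 = -8.963295
sin φ = h / L = -8.963295 / 177 = -0.05064009
φ = arcsin(-0.05064009) = -2.902705°

-2.9027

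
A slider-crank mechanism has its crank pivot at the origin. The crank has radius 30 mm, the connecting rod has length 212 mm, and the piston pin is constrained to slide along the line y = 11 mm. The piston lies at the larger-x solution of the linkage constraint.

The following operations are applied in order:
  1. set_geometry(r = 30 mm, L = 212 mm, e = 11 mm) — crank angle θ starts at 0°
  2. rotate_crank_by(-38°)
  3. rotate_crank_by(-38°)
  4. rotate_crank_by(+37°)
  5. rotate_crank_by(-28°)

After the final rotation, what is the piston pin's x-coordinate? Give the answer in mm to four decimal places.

220.1755

set_geometry: r = 30 mm, L = 212 mm, e = 11 mm; θ ← 0°
rotate_crank_by(-38°): θ ← 0° -38° = -38°
rotate_crank_by(-38°): θ ← -38° -38° = -76°
rotate_crank_by(+37°): θ ← -76° +37° = -39°
rotate_crank_by(-28°): θ ← -39° -28° = -67°
crank pin P = (r cos θ, r sin θ) = (11.721934, -27.615146)
h = r sin θ − e = -27.615146 − 11 = -38.615146
x = r cos θ + √(L² − h²) = 11.721934 + √(44944.0 − 1491.1295) = 11.721934 + 208.453521 = 220.175455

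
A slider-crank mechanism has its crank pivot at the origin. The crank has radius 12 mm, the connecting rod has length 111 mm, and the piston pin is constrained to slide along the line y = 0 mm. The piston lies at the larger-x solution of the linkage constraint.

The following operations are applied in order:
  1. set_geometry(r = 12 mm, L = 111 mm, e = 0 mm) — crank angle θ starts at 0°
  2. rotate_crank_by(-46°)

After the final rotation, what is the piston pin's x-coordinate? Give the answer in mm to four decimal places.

118.9997

set_geometry: r = 12 mm, L = 111 mm, e = 0 mm; θ ← 0°
rotate_crank_by(-46°): θ ← 0° -46° = -46°
crank pin P = (r cos θ, r sin θ) = (8.335900, -8.632078)
h = r sin θ − e = -8.632078 − 0 = -8.632078
x = r cos θ + √(L² − h²) = 8.335900 + √(12321.0 − 74.5128) = 8.335900 + 110.663848 = 118.999748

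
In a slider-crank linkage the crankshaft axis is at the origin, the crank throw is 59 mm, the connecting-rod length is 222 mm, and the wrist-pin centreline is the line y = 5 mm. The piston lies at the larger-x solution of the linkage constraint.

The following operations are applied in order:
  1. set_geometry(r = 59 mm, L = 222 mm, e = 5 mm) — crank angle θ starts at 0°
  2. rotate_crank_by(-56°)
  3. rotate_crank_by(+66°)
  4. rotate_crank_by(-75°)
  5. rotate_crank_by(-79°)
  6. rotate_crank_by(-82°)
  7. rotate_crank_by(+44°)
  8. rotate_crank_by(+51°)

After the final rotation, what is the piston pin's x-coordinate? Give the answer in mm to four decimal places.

set_geometry: r = 59 mm, L = 222 mm, e = 5 mm; θ ← 0°
rotate_crank_by(-56°): θ ← 0° -56° = -56°
rotate_crank_by(+66°): θ ← -56° +66° = 10°
rotate_crank_by(-75°): θ ← 10° -75° = -65°
rotate_crank_by(-79°): θ ← -65° -79° = -144°
rotate_crank_by(-82°): θ ← -144° -82° = -226°
rotate_crank_by(+44°): θ ← -226° +44° = -182°
rotate_crank_by(+51°): θ ← -182° +51° = -131°
crank pin P = (r cos θ, r sin θ) = (-38.707483, -44.527865)
h = r sin θ − e = -44.527865 − 5 = -49.527865
x = r cos θ + √(L² − h²) = -38.707483 + √(49284.0 − 2453.0094) = -38.707483 + 216.404692 = 177.697209

177.6972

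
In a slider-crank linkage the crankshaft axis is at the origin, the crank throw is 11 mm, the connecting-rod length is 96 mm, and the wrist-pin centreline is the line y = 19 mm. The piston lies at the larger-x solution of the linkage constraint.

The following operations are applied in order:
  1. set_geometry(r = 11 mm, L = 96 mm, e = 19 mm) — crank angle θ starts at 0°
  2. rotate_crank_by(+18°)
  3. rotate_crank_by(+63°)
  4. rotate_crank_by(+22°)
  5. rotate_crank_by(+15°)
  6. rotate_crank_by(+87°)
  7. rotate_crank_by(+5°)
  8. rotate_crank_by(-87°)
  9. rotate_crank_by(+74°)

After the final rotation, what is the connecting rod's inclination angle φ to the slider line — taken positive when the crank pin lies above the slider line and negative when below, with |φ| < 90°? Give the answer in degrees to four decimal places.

-13.3805

set_geometry: r = 11 mm, L = 96 mm, e = 19 mm; θ ← 0°
rotate_crank_by(+18°): θ ← 0° +18° = 18°
rotate_crank_by(+63°): θ ← 18° +63° = 81°
rotate_crank_by(+22°): θ ← 81° +22° = 103°
rotate_crank_by(+15°): θ ← 103° +15° = 118°
rotate_crank_by(+87°): θ ← 118° +87° = 205°
rotate_crank_by(+5°): θ ← 205° +5° = 210°
rotate_crank_by(-87°): θ ← 210° -87° = 123°
rotate_crank_by(+74°): θ ← 123° +74° = 197°
crank pin P = (r cos θ, r sin θ) = (-10.519352, -3.216089)
h = r sin θ − e = -3.216089 − 19 = -22.216089
sin φ = h / L = -22.216089 / 96 = -0.23141759
φ = arcsin(-0.23141759) = -13.380546°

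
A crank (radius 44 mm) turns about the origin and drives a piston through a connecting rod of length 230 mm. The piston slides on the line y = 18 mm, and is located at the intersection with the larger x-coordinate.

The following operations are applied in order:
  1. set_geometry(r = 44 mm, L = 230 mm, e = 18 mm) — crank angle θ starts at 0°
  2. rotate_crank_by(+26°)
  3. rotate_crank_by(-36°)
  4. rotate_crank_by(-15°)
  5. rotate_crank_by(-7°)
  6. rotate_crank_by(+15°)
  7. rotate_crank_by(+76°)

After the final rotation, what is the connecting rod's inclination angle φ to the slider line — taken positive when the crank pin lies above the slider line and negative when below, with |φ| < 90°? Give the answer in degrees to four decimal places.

4.9174

set_geometry: r = 44 mm, L = 230 mm, e = 18 mm; θ ← 0°
rotate_crank_by(+26°): θ ← 0° +26° = 26°
rotate_crank_by(-36°): θ ← 26° -36° = -10°
rotate_crank_by(-15°): θ ← -10° -15° = -25°
rotate_crank_by(-7°): θ ← -25° -7° = -32°
rotate_crank_by(+15°): θ ← -32° +15° = -17°
rotate_crank_by(+76°): θ ← -17° +76° = 59°
crank pin P = (r cos θ, r sin θ) = (22.661675, 37.715361)
h = r sin θ − e = 37.715361 − 18 = 19.715361
sin φ = h / L = 19.715361 / 230 = 0.08571896
φ = arcsin(0.08571896) = 4.917369°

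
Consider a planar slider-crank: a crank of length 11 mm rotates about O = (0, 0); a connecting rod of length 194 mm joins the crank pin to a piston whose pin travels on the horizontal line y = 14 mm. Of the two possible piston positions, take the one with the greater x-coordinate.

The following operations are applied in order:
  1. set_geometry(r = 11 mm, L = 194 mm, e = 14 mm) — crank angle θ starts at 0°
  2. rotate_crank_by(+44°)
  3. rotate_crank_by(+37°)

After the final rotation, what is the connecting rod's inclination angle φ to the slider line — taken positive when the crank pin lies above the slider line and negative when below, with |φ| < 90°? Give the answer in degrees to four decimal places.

set_geometry: r = 11 mm, L = 194 mm, e = 14 mm; θ ← 0°
rotate_crank_by(+44°): θ ← 0° +44° = 44°
rotate_crank_by(+37°): θ ← 44° +37° = 81°
crank pin P = (r cos θ, r sin θ) = (1.720779, 10.864572)
h = r sin θ − e = 10.864572 − 14 = -3.135428
sin φ = h / L = -3.135428 / 194 = -0.01616200
φ = arcsin(-0.01616200) = -0.926055°

-0.9261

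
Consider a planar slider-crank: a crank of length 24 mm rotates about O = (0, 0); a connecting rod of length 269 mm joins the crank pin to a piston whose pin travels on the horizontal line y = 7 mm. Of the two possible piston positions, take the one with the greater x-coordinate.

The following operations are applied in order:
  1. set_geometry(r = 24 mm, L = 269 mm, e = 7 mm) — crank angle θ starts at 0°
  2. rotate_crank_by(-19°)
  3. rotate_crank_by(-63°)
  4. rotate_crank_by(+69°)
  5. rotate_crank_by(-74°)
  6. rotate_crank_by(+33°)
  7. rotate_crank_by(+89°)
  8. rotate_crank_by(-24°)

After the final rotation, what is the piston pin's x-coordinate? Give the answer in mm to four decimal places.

292.5482

set_geometry: r = 24 mm, L = 269 mm, e = 7 mm; θ ← 0°
rotate_crank_by(-19°): θ ← 0° -19° = -19°
rotate_crank_by(-63°): θ ← -19° -63° = -82°
rotate_crank_by(+69°): θ ← -82° +69° = -13°
rotate_crank_by(-74°): θ ← -13° -74° = -87°
rotate_crank_by(+33°): θ ← -87° +33° = -54°
rotate_crank_by(+89°): θ ← -54° +89° = 35°
rotate_crank_by(-24°): θ ← 35° -24° = 11°
crank pin P = (r cos θ, r sin θ) = (23.559052, 4.579416)
h = r sin θ − e = 4.579416 − 7 = -2.420584
x = r cos θ + √(L² − h²) = 23.559052 + √(72361.0 − 5.8592) = 23.559052 + 268.989109 = 292.548161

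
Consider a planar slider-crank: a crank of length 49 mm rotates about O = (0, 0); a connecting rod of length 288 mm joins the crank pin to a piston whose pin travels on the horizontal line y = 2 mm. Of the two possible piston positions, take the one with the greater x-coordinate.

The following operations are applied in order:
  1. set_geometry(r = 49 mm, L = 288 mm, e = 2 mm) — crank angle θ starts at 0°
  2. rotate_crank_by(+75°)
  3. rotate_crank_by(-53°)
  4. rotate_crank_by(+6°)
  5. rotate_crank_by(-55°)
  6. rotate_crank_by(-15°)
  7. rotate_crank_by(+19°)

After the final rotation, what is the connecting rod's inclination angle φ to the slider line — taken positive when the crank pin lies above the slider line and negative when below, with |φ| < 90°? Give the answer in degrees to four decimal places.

-4.2106

set_geometry: r = 49 mm, L = 288 mm, e = 2 mm; θ ← 0°
rotate_crank_by(+75°): θ ← 0° +75° = 75°
rotate_crank_by(-53°): θ ← 75° -53° = 22°
rotate_crank_by(+6°): θ ← 22° +6° = 28°
rotate_crank_by(-55°): θ ← 28° -55° = -27°
rotate_crank_by(-15°): θ ← -27° -15° = -42°
rotate_crank_by(+19°): θ ← -42° +19° = -23°
crank pin P = (r cos θ, r sin θ) = (45.104738, -19.145825)
h = r sin θ − e = -19.145825 − 2 = -21.145825
sin φ = h / L = -21.145825 / 288 = -0.07342300
φ = arcsin(-0.07342300) = -4.210617°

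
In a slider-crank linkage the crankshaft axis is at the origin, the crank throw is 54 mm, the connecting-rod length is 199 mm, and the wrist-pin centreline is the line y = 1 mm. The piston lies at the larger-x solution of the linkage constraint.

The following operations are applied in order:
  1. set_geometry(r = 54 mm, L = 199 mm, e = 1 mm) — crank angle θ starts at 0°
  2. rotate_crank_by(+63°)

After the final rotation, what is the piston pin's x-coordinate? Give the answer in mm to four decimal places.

217.8578

set_geometry: r = 54 mm, L = 199 mm, e = 1 mm; θ ← 0°
rotate_crank_by(+63°): θ ← 0° +63° = 63°
crank pin P = (r cos θ, r sin θ) = (24.515487, 48.114352)
h = r sin θ − e = 48.114352 − 1 = 47.114352
x = r cos θ + √(L² − h²) = 24.515487 + √(39601.0 − 2219.7622) = 24.515487 + 193.342281 = 217.857768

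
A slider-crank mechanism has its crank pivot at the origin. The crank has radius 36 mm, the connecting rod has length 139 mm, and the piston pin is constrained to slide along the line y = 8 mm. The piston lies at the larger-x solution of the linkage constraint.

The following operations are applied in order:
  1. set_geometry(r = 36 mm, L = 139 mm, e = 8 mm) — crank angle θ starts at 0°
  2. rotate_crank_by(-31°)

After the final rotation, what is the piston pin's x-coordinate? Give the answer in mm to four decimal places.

set_geometry: r = 36 mm, L = 139 mm, e = 8 mm; θ ← 0°
rotate_crank_by(-31°): θ ← 0° -31° = -31°
crank pin P = (r cos θ, r sin θ) = (30.858023, -18.541371)
h = r sin θ − e = -18.541371 − 8 = -26.541371
x = r cos θ + √(L² − h²) = 30.858023 + √(19321.0 − 704.4444) = 30.858023 + 136.442499 = 167.300522

167.3005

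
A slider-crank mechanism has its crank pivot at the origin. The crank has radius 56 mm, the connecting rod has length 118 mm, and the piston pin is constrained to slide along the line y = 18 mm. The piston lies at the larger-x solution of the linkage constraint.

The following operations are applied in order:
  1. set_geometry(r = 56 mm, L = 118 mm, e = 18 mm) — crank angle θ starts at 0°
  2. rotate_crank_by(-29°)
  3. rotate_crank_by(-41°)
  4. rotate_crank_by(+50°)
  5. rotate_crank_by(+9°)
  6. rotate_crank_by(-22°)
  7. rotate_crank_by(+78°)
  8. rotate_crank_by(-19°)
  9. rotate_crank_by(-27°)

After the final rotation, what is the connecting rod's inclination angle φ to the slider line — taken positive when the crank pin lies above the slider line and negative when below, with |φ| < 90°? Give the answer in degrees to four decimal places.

set_geometry: r = 56 mm, L = 118 mm, e = 18 mm; θ ← 0°
rotate_crank_by(-29°): θ ← 0° -29° = -29°
rotate_crank_by(-41°): θ ← -29° -41° = -70°
rotate_crank_by(+50°): θ ← -70° +50° = -20°
rotate_crank_by(+9°): θ ← -20° +9° = -11°
rotate_crank_by(-22°): θ ← -11° -22° = -33°
rotate_crank_by(+78°): θ ← -33° +78° = 45°
rotate_crank_by(-19°): θ ← 45° -19° = 26°
rotate_crank_by(-27°): θ ← 26° -27° = -1°
crank pin P = (r cos θ, r sin θ) = (55.991471, -0.977335)
h = r sin θ − e = -0.977335 − 18 = -18.977335
sin φ = h / L = -18.977335 / 118 = -0.16082487
φ = arcsin(-0.16082487) = -9.254778°

-9.2548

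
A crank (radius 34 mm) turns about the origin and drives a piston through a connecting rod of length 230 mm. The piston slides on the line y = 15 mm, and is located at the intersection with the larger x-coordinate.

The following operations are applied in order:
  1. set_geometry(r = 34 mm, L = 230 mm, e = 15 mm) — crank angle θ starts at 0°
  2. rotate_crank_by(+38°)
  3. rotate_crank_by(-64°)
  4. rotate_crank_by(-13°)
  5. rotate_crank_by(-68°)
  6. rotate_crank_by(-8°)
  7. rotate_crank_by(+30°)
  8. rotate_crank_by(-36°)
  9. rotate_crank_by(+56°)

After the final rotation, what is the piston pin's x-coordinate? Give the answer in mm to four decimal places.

set_geometry: r = 34 mm, L = 230 mm, e = 15 mm; θ ← 0°
rotate_crank_by(+38°): θ ← 0° +38° = 38°
rotate_crank_by(-64°): θ ← 38° -64° = -26°
rotate_crank_by(-13°): θ ← -26° -13° = -39°
rotate_crank_by(-68°): θ ← -39° -68° = -107°
rotate_crank_by(-8°): θ ← -107° -8° = -115°
rotate_crank_by(+30°): θ ← -115° +30° = -85°
rotate_crank_by(-36°): θ ← -85° -36° = -121°
rotate_crank_by(+56°): θ ← -121° +56° = -65°
crank pin P = (r cos θ, r sin θ) = (14.369021, -30.814465)
h = r sin θ − e = -30.814465 − 15 = -45.814465
x = r cos θ + √(L² − h²) = 14.369021 + √(52900.0 − 2098.9652) = 14.369021 + 225.390849 = 239.759870

239.7599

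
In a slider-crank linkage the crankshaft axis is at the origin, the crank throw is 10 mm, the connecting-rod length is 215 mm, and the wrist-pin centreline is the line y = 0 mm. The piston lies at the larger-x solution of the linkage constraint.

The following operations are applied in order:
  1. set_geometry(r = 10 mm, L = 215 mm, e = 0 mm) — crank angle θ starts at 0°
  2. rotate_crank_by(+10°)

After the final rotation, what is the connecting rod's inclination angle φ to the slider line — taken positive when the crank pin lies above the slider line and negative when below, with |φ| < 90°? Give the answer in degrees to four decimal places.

set_geometry: r = 10 mm, L = 215 mm, e = 0 mm; θ ← 0°
rotate_crank_by(+10°): θ ← 0° +10° = 10°
crank pin P = (r cos θ, r sin θ) = (9.848078, 1.736482)
h = r sin θ − e = 1.736482 − 0 = 1.736482
sin φ = h / L = 1.736482 / 215 = 0.00807666
φ = arcsin(0.00807666) = 0.462764°

0.4628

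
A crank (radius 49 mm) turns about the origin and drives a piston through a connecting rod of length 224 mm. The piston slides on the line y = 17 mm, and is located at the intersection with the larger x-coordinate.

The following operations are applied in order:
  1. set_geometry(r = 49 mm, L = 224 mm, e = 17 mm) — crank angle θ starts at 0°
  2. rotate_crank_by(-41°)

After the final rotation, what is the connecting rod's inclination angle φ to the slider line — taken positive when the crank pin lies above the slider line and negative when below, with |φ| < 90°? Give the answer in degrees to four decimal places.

set_geometry: r = 49 mm, L = 224 mm, e = 17 mm; θ ← 0°
rotate_crank_by(-41°): θ ← 0° -41° = -41°
crank pin P = (r cos θ, r sin θ) = (36.980769, -32.146892)
h = r sin θ − e = -32.146892 − 17 = -49.146892
sin φ = h / L = -49.146892 / 224 = -0.21940577
φ = arcsin(-0.21940577) = -12.674133°

-12.6741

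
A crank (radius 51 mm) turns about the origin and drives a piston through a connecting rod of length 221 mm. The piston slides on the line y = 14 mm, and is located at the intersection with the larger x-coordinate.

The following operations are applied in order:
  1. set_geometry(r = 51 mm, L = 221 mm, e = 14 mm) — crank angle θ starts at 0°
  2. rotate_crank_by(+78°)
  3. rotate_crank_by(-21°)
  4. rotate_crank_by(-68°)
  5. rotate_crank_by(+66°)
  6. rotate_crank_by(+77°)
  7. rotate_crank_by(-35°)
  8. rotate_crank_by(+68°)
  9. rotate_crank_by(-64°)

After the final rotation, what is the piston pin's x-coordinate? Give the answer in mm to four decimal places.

set_geometry: r = 51 mm, L = 221 mm, e = 14 mm; θ ← 0°
rotate_crank_by(+78°): θ ← 0° +78° = 78°
rotate_crank_by(-21°): θ ← 78° -21° = 57°
rotate_crank_by(-68°): θ ← 57° -68° = -11°
rotate_crank_by(+66°): θ ← -11° +66° = 55°
rotate_crank_by(+77°): θ ← 55° +77° = 132°
rotate_crank_by(-35°): θ ← 132° -35° = 97°
rotate_crank_by(+68°): θ ← 97° +68° = 165°
rotate_crank_by(-64°): θ ← 165° -64° = 101°
crank pin P = (r cos θ, r sin θ) = (-9.731259, 50.062986)
h = r sin θ − e = 50.062986 − 14 = 36.062986
x = r cos θ + √(L² − h²) = -9.731259 + √(48841.0 − 1300.5390) = -9.731259 + 218.037751 = 208.306493

208.3065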